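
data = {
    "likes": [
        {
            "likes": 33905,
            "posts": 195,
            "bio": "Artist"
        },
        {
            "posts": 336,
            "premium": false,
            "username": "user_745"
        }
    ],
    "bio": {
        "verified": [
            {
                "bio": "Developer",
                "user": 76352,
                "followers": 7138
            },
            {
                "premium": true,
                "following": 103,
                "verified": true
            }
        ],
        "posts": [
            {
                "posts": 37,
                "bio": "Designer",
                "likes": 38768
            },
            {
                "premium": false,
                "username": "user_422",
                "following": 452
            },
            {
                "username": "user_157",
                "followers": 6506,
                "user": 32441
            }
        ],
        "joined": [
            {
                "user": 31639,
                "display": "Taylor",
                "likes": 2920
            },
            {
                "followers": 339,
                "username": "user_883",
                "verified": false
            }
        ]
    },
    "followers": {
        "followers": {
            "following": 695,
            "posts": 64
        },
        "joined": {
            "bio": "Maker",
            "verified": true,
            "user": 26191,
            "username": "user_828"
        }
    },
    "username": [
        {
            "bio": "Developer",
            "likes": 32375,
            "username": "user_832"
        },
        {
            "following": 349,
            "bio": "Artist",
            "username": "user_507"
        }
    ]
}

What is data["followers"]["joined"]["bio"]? "Maker"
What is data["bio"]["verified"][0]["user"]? 76352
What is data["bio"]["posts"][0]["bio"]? "Designer"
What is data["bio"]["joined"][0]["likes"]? 2920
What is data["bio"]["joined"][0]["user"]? 31639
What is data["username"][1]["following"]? 349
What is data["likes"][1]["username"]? "user_745"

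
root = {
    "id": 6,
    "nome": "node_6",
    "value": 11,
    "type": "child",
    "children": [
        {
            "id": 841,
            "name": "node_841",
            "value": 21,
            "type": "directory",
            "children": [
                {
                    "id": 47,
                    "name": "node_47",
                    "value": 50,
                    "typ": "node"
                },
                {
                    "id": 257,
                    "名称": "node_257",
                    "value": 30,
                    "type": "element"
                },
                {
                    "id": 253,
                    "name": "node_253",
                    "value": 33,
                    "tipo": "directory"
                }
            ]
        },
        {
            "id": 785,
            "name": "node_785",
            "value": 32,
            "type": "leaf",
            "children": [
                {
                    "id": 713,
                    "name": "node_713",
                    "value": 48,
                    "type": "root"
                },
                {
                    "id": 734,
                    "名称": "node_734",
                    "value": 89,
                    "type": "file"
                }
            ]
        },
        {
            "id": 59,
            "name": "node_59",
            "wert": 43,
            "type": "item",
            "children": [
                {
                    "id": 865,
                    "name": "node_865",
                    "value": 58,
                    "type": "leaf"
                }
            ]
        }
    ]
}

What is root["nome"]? "node_6"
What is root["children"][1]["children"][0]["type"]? "root"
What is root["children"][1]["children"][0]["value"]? 48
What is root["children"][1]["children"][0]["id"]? 713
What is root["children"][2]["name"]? "node_59"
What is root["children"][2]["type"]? "item"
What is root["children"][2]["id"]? 59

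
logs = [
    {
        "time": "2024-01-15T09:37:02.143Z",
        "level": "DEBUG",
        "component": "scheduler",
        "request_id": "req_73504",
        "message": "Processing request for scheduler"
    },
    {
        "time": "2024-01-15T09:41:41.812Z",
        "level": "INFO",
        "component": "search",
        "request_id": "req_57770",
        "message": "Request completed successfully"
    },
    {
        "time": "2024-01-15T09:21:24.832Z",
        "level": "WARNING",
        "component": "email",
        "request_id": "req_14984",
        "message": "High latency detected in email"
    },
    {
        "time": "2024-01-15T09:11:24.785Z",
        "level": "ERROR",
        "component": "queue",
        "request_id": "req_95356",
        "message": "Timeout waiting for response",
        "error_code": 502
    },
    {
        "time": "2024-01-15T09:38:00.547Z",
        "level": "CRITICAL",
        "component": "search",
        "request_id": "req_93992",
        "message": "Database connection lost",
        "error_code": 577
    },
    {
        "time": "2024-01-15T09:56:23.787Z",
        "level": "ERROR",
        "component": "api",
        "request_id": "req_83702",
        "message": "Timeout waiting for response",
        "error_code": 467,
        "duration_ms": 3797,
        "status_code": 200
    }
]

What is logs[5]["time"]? "2024-01-15T09:56:23.787Z"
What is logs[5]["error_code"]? 467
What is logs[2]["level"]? "WARNING"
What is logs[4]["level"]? "CRITICAL"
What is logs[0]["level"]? "DEBUG"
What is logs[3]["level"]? "ERROR"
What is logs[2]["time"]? "2024-01-15T09:21:24.832Z"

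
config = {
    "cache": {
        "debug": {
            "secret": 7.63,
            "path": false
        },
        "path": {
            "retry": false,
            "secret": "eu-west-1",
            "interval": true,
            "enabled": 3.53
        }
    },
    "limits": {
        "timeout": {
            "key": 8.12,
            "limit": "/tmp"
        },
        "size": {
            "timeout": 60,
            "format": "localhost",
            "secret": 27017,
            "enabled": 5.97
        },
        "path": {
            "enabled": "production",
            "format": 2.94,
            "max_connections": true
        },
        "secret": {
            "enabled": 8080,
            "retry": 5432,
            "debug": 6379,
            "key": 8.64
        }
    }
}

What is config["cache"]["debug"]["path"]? False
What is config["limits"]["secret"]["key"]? 8.64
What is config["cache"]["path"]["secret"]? "eu-west-1"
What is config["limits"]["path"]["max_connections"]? True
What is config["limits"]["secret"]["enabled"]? 8080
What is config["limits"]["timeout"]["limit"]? "/tmp"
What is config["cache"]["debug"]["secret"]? 7.63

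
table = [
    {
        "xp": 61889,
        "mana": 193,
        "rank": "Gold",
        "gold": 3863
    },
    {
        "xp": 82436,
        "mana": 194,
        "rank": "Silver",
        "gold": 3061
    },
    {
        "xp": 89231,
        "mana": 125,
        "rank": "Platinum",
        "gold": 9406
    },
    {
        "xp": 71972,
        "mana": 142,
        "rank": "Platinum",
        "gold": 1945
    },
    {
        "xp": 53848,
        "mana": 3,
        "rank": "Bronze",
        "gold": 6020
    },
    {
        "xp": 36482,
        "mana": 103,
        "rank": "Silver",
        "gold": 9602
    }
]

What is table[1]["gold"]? 3061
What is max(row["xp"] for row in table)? 89231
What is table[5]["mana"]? 103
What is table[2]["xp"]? 89231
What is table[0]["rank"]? "Gold"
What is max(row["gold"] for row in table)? 9602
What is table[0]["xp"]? 61889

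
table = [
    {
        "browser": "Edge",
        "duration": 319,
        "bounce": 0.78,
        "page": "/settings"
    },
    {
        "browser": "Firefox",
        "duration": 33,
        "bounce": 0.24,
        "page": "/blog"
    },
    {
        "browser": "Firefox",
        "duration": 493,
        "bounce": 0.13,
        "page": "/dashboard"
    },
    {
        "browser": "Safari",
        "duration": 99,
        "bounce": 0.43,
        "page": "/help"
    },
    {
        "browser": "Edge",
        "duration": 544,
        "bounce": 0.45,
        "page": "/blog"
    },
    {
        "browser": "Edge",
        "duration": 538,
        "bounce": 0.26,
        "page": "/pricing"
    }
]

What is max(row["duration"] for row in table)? 544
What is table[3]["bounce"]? 0.43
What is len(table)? 6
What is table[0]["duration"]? 319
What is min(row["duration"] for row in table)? 33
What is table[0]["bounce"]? 0.78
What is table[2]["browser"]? "Firefox"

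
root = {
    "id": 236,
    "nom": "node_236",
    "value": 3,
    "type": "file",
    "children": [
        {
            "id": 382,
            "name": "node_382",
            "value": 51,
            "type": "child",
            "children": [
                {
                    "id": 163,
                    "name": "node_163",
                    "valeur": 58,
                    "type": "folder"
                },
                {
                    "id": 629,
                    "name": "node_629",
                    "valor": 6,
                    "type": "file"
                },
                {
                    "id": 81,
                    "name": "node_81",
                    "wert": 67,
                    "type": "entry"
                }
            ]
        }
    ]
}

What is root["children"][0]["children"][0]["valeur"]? 58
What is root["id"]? 236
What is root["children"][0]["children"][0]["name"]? "node_163"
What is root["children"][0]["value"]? 51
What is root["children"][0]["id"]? 382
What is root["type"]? "file"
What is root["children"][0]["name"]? "node_382"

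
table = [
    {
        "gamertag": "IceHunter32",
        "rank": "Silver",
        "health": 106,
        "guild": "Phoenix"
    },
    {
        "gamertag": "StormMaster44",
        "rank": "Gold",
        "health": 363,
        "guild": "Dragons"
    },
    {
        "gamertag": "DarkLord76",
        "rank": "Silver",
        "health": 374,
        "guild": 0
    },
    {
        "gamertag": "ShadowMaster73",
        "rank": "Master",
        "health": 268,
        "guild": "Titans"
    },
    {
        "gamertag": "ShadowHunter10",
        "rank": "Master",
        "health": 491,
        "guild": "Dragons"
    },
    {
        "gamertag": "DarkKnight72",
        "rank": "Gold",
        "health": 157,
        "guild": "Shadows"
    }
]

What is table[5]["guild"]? "Shadows"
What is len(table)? 6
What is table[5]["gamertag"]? "DarkKnight72"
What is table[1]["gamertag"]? "StormMaster44"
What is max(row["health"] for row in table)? 491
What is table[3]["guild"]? "Titans"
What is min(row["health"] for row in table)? 106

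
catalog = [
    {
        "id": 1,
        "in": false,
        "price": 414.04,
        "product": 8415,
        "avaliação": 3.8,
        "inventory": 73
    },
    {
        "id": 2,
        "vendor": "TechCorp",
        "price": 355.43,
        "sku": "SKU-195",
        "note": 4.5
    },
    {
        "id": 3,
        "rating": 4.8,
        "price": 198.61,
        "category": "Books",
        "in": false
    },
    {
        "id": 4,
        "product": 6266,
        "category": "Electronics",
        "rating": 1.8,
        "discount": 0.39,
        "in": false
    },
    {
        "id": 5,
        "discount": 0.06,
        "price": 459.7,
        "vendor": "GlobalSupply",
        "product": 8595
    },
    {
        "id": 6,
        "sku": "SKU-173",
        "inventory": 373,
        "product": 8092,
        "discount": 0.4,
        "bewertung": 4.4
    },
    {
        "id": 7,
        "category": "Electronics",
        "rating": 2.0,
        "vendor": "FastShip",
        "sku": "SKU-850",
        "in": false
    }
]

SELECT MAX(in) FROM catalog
False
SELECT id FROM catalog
[1, 2, 3, 4, 5, 6, 7]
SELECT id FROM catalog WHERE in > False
[]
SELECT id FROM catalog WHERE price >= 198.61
[1, 2, 3, 5]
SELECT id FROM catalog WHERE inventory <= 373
[1, 6]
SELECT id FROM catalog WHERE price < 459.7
[1, 2, 3]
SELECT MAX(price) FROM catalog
459.7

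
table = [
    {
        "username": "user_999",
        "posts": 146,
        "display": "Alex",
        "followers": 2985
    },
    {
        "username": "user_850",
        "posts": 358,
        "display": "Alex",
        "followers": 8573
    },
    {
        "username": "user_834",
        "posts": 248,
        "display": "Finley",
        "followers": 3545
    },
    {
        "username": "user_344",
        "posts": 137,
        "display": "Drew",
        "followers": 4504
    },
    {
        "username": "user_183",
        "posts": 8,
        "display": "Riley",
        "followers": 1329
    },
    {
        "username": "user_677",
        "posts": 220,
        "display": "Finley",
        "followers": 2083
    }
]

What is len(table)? 6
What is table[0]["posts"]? 146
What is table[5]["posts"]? 220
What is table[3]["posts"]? 137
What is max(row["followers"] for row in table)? 8573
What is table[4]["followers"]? 1329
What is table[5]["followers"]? 2083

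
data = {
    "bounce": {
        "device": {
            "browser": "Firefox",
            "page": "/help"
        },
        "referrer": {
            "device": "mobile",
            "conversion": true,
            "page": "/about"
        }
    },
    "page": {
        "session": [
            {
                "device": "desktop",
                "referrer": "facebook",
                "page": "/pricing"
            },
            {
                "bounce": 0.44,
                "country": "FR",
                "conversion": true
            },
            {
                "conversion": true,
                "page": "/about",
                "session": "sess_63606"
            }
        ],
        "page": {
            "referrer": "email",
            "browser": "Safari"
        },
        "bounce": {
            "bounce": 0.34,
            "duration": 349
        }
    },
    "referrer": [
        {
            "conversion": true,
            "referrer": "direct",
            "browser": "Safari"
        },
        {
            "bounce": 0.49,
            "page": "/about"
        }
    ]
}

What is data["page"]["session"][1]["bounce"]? 0.44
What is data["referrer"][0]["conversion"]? True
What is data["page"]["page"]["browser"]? "Safari"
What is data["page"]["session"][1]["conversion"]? True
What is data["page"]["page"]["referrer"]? "email"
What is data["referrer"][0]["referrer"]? "direct"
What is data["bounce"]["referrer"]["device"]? "mobile"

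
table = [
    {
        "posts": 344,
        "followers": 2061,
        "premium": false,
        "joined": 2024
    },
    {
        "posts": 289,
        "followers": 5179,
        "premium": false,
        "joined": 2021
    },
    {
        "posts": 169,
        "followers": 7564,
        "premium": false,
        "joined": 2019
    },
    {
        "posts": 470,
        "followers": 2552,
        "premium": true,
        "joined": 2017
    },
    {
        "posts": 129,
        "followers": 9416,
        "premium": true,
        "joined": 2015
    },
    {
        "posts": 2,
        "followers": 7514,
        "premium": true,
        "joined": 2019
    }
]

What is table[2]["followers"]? 7564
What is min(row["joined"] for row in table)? 2015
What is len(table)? 6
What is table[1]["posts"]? 289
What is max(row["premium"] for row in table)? True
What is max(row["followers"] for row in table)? 9416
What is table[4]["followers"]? 9416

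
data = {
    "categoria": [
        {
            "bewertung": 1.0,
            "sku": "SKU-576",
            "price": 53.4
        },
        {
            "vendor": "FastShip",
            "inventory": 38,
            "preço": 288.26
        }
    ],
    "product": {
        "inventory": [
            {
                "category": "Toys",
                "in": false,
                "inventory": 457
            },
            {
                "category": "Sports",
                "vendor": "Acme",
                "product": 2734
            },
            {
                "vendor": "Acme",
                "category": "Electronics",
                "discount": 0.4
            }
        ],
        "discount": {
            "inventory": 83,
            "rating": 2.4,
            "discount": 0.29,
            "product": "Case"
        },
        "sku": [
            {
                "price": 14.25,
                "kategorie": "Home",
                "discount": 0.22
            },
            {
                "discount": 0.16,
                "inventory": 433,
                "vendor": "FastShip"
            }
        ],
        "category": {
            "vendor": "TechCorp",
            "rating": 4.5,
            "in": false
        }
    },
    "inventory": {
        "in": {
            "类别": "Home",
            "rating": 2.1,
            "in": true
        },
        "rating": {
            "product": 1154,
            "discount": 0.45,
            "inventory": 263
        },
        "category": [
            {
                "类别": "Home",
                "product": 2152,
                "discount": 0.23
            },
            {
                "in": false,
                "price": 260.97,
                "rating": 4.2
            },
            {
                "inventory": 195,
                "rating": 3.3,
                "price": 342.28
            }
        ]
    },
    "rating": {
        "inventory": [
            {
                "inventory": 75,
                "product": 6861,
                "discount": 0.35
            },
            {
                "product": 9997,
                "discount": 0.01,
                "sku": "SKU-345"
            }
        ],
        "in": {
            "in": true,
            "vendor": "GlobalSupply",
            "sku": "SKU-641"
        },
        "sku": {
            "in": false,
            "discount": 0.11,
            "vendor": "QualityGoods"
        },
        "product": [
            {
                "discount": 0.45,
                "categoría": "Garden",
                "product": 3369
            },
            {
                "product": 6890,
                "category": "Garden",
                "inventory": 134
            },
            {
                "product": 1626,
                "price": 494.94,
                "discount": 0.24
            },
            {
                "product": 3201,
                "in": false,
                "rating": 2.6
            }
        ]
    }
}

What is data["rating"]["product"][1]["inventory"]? 134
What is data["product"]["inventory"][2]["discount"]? 0.4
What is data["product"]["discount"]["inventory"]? 83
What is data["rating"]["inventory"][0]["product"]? 6861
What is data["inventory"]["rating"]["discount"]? 0.45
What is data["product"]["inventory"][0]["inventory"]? 457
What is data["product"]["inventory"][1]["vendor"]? "Acme"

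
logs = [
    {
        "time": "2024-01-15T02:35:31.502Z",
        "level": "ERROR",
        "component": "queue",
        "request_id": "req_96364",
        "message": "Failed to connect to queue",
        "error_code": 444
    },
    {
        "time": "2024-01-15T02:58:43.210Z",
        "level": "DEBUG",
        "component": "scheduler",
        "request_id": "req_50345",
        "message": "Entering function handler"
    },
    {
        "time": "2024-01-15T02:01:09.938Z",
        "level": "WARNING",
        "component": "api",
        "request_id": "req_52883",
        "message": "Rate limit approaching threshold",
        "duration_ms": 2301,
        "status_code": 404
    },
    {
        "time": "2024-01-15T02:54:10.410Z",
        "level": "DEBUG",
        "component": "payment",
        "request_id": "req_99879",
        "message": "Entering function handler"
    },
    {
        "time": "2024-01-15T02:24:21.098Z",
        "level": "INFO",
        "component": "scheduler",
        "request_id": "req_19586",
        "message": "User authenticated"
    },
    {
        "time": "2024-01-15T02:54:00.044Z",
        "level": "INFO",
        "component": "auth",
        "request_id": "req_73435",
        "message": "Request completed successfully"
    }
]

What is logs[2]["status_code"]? 404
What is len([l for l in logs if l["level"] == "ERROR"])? 1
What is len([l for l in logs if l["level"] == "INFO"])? 2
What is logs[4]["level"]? "INFO"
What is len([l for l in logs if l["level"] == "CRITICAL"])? 0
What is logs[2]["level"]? "WARNING"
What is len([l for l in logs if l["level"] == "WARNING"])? 1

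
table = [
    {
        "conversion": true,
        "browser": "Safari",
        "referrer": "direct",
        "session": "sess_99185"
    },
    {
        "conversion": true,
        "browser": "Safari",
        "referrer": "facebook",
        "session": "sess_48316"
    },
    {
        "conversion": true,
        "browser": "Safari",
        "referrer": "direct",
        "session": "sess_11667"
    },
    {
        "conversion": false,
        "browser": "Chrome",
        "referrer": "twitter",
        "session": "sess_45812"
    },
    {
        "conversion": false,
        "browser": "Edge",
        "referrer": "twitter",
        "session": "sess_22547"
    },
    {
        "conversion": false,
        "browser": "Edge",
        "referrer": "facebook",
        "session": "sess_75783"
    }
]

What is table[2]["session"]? "sess_11667"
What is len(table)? 6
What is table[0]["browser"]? "Safari"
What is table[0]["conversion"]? True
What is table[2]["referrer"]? "direct"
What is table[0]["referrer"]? "direct"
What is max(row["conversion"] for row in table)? True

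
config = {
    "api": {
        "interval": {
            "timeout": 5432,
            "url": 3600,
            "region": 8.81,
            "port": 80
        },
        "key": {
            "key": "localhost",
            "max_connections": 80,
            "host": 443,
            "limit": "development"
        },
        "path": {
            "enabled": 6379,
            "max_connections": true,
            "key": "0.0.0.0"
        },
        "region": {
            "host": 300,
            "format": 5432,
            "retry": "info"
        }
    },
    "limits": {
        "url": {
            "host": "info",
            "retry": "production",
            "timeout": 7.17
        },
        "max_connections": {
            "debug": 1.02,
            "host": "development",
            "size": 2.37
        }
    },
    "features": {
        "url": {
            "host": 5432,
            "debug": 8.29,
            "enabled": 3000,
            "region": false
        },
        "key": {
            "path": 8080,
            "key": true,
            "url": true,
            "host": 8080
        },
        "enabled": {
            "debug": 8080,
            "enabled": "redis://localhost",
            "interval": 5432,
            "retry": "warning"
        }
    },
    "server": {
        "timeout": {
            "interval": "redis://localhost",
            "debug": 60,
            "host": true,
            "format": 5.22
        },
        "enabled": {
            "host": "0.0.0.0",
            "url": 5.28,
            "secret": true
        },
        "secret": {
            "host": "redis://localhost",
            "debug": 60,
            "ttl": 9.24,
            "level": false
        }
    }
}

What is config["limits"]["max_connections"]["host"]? "development"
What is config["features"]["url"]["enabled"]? 3000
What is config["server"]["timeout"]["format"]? 5.22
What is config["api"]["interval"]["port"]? 80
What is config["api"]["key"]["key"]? "localhost"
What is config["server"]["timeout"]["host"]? True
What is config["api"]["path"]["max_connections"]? True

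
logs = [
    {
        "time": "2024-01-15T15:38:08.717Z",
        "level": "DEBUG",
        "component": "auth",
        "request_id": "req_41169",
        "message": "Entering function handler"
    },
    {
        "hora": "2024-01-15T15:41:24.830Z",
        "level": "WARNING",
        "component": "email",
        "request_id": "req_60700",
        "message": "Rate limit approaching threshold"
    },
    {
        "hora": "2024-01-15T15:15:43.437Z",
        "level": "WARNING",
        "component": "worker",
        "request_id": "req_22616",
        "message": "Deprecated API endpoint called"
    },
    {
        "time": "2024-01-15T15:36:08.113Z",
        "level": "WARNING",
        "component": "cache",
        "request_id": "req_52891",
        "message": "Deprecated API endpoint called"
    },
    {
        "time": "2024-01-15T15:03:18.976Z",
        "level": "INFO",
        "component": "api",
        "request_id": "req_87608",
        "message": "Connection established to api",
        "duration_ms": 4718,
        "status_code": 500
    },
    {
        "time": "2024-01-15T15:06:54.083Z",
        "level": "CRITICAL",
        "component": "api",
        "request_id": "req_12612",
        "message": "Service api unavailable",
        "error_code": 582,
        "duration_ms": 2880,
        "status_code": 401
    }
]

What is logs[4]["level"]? "INFO"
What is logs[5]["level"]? "CRITICAL"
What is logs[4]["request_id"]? "req_87608"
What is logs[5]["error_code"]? 582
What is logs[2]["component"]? "worker"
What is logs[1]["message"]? "Rate limit approaching threshold"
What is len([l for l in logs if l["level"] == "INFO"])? 1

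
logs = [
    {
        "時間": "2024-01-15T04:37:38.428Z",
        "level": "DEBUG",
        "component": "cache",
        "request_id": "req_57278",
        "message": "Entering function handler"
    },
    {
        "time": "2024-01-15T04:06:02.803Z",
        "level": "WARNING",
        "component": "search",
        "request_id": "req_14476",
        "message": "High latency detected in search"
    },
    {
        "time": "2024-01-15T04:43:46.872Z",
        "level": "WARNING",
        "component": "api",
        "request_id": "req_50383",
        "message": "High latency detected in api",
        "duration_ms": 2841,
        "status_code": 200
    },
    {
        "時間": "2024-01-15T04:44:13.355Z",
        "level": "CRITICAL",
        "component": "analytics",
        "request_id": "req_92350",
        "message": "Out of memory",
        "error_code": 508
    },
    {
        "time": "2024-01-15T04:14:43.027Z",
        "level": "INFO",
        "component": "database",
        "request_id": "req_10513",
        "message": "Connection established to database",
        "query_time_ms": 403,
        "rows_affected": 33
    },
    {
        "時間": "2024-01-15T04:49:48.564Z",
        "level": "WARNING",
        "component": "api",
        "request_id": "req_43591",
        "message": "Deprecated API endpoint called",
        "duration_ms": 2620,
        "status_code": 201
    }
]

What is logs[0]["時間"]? "2024-01-15T04:37:38.428Z"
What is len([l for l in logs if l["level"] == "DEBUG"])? 1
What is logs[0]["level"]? "DEBUG"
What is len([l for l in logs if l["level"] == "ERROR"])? 0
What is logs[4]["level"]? "INFO"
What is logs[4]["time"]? "2024-01-15T04:14:43.027Z"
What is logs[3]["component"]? "analytics"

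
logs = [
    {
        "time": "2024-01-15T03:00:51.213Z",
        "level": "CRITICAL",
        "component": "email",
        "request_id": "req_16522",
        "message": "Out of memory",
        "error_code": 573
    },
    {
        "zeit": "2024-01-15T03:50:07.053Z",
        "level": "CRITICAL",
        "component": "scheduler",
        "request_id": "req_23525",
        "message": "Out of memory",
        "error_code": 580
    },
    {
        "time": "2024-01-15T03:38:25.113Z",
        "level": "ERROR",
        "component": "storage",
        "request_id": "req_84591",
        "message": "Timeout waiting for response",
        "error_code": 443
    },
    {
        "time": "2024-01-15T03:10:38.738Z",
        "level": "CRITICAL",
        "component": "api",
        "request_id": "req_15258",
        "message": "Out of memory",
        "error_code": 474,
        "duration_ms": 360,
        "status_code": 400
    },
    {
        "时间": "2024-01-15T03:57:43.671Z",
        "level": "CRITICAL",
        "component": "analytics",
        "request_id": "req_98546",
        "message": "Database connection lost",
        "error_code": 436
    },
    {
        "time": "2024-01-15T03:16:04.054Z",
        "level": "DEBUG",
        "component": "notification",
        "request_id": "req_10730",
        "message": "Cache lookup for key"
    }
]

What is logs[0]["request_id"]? "req_16522"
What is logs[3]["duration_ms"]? 360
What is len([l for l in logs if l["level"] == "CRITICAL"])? 4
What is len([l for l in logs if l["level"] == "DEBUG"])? 1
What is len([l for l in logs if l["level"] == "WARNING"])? 0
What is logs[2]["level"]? "ERROR"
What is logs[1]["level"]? "CRITICAL"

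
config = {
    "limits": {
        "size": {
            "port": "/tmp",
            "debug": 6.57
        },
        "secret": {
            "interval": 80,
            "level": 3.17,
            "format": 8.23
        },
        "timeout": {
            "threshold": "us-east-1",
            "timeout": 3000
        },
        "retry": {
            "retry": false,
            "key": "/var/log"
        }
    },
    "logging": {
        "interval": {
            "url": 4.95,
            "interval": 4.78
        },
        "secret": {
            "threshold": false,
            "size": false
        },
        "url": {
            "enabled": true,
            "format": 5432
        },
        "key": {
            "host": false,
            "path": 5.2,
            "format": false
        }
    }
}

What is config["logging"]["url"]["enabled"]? True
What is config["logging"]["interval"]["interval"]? 4.78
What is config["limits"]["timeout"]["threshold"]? "us-east-1"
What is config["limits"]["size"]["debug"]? 6.57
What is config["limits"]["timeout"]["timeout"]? 3000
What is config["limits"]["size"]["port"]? "/tmp"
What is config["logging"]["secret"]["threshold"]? False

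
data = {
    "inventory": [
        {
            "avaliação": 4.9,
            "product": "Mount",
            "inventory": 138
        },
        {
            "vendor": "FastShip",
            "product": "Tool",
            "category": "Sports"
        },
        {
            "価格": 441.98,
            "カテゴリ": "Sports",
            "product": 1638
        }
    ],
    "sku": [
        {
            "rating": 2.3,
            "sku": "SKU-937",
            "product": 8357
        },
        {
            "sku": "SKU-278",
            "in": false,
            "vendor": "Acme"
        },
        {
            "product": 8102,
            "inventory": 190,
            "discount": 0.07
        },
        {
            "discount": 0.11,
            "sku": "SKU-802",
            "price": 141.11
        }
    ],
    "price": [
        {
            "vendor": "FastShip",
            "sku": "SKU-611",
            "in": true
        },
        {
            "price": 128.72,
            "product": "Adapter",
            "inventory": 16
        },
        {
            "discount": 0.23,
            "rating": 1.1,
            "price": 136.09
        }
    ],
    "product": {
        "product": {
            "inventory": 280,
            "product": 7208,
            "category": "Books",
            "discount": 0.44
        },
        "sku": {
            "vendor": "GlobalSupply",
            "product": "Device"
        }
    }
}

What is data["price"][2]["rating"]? 1.1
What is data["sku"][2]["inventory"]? 190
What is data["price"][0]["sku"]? "SKU-611"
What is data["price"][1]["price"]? 128.72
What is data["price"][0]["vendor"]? "FastShip"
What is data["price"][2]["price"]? 136.09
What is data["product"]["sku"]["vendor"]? "GlobalSupply"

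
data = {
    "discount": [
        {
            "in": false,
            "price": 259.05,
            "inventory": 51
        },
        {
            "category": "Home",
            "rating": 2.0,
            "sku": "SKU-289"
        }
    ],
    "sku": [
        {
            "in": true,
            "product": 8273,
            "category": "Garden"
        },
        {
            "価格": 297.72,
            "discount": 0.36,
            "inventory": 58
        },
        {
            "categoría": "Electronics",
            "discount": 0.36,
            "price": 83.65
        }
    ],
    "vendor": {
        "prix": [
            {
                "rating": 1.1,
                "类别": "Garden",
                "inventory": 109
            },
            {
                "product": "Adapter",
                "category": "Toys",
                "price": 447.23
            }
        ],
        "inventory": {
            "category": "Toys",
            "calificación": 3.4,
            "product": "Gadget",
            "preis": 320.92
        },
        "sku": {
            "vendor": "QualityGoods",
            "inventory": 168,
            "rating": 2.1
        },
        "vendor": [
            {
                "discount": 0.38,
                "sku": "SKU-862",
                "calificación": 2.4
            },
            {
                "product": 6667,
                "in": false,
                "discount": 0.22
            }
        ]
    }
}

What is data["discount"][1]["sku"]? "SKU-289"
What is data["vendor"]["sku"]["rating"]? 2.1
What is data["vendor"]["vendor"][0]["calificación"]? 2.4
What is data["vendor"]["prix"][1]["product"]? "Adapter"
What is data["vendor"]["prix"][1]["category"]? "Toys"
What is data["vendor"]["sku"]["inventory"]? 168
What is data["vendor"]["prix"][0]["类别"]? "Garden"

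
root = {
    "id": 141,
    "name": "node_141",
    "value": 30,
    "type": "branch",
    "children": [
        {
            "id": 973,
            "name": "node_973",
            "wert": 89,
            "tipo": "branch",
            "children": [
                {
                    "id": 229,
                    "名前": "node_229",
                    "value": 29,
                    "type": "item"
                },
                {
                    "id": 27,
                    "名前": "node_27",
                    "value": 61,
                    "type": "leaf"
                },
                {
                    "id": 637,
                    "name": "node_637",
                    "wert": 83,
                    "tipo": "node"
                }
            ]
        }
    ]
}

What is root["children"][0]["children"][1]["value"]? 61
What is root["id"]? 141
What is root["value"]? 30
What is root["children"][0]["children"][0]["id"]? 229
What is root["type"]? "branch"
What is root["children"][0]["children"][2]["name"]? "node_637"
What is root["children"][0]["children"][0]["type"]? "item"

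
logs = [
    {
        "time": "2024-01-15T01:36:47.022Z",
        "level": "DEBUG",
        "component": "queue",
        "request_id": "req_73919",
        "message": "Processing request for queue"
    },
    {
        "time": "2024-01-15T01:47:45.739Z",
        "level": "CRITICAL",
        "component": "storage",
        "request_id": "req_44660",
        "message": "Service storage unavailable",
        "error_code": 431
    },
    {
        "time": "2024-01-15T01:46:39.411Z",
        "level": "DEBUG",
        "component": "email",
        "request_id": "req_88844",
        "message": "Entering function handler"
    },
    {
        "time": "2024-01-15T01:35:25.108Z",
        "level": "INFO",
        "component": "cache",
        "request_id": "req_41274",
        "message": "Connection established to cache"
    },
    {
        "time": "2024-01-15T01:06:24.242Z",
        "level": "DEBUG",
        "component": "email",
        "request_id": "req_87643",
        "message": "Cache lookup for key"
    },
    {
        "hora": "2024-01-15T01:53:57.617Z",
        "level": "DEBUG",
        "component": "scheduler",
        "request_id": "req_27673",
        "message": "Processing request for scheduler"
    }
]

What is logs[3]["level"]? "INFO"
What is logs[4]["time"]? "2024-01-15T01:06:24.242Z"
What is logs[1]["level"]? "CRITICAL"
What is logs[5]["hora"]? "2024-01-15T01:53:57.617Z"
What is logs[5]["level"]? "DEBUG"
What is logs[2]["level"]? "DEBUG"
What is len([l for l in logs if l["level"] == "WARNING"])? 0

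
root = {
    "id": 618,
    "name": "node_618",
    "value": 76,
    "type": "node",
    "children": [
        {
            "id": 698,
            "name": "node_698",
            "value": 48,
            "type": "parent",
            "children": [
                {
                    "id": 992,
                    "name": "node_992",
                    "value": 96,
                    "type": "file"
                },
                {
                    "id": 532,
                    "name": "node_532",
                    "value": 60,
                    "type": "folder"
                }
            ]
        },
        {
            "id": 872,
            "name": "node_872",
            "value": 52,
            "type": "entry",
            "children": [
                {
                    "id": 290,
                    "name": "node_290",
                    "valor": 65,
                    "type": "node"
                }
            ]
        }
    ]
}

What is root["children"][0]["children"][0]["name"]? "node_992"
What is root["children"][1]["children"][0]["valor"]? 65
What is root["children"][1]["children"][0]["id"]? 290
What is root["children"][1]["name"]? "node_872"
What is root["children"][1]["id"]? 872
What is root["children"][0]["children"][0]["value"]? 96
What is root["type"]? "node"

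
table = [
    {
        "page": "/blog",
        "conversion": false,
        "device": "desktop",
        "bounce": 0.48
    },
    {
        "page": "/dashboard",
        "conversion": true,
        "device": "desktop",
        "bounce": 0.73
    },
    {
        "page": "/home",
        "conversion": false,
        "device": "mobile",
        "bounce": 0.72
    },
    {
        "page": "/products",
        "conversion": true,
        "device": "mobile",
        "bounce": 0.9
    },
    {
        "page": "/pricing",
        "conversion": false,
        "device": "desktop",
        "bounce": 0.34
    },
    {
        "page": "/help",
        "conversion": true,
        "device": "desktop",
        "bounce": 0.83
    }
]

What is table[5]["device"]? "desktop"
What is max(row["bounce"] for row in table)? 0.9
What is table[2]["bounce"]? 0.72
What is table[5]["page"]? "/help"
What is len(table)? 6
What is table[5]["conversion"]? True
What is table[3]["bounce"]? 0.9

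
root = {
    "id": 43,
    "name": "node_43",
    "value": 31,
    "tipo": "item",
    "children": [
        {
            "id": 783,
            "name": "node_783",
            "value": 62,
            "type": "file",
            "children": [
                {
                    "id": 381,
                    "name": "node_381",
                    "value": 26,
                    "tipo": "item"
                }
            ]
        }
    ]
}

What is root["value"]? 31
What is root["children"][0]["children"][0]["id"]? 381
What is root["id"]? 43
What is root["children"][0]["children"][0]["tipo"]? "item"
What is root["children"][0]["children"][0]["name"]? "node_381"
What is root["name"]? "node_43"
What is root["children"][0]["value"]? 62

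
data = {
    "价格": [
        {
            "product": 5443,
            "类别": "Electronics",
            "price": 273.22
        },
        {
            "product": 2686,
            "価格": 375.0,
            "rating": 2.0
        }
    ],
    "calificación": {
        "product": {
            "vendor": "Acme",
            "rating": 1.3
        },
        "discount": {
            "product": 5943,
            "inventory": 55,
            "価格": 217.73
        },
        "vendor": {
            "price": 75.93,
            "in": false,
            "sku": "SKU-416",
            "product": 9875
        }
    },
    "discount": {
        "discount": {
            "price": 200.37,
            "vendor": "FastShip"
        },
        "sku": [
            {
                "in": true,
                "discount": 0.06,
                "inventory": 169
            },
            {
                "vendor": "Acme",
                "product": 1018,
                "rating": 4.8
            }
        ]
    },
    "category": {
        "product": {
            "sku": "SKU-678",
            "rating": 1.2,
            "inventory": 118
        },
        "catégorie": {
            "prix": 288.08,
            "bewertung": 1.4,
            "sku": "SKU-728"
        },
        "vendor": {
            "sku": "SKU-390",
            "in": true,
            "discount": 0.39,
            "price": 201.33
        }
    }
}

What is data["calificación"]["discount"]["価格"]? 217.73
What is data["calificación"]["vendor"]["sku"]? "SKU-416"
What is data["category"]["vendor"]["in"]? True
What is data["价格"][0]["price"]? 273.22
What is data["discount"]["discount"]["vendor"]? "FastShip"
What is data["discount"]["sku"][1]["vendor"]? "Acme"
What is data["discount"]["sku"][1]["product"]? 1018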